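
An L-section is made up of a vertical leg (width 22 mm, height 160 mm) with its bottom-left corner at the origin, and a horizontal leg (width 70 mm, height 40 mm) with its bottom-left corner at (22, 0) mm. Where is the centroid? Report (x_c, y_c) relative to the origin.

x_c = 31.38 mm, y_c = 53.42 mm

Part | A | x̄ᵢ | ȳᵢ | A·x̄ᵢ | A·ȳᵢ
vertical leg | 3520.00 | 11.00 | 80.00 | 38720.00 | 281600.00
horizontal leg | 2800.00 | 57.00 | 20.00 | 159600.00 | 56000.00
Σ | 6320.00 |  |  | 198320.00 | 337600.00
x_c = 198320.00 / 6320.00 = 31.38 mm
y_c = 337600.00 / 6320.00 = 53.42 mm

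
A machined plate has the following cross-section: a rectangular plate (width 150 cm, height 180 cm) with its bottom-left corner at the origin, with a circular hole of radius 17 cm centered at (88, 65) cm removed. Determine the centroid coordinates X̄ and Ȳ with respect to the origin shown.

X̄ = 74.55 cm, Ȳ = 90.87 cm

plate: A = 150 × 180 = 27000.00, centroid at (75.00, 90.00).
hole: A = −π·17² = -907.92, centroid at (88.00, 65.00).
ΣA = 26092.08 cm²
ΣAX̄ = (27000.00)(75.00) + (-907.92)(88.00) = 1945103.02 cm³
ΣAȲ = (27000.00)(90.00) + (-907.92)(65.00) = 2370985.18 cm³
X̄ = 1945103.02 / 26092.08 = 74.55 cm
Ȳ = 2370985.18 / 26092.08 = 90.87 cm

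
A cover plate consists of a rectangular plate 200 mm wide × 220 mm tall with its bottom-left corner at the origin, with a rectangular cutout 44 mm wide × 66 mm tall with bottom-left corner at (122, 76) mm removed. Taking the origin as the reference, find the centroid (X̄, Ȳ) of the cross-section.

X̄ = 96.89 mm, Ȳ = 110.07 mm

Part | A | x̄ᵢ | ȳᵢ | A·x̄ᵢ | A·ȳᵢ
plate | 44000.00 | 100.00 | 110.00 | 4400000.00 | 4840000.00
hole | -2904.00 | 144.00 | 109.00 | -418176.00 | -316536.00
Σ | 41096.00 |  |  | 3981824.00 | 4523464.00
X̄ = 3981824.00 / 41096.00 = 96.89 mm
Ȳ = 4523464.00 / 41096.00 = 110.07 mm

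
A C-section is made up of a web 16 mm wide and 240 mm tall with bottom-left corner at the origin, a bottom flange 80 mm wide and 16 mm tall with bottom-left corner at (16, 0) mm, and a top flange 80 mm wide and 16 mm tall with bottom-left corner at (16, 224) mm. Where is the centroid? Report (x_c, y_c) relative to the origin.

Part | A | x̄ᵢ | ȳᵢ | A·x̄ᵢ | A·ȳᵢ
web | 3840.00 | 8.00 | 120.00 | 30720.00 | 460800.00
bottom flange | 1280.00 | 56.00 | 8.00 | 71680.00 | 10240.00
top flange | 1280.00 | 56.00 | 232.00 | 71680.00 | 296960.00
Σ | 6400.00 |  |  | 174080.00 | 768000.00
x_c = 174080.00 / 6400.00 = 27.20 mm
y_c = 768000.00 / 6400.00 = 120.00 mm

x_c = 27.20 mm, y_c = 120.00 mm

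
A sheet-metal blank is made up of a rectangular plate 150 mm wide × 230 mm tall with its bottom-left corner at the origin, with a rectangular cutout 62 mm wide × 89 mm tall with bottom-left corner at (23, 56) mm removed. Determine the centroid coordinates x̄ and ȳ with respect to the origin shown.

x̄ = 79.00 mm, ȳ = 117.76 mm

Part | A | x̄ᵢ | ȳᵢ | A·x̄ᵢ | A·ȳᵢ
plate | 34500.00 | 75.00 | 115.00 | 2587500.00 | 3967500.00
hole | -5518.00 | 54.00 | 100.50 | -297972.00 | -554559.00
Σ | 28982.00 |  |  | 2289528.00 | 3412941.00
x̄ = 2289528.00 / 28982.00 = 79.00 mm
ȳ = 3412941.00 / 28982.00 = 117.76 mm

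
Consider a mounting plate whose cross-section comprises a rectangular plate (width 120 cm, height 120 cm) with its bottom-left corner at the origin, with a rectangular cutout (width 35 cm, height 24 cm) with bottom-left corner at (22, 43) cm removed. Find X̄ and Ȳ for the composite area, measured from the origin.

X̄ = 61.27 cm, Ȳ = 60.31 cm

Part | A | x̄ᵢ | ȳᵢ | A·x̄ᵢ | A·ȳᵢ
plate | 14400.00 | 60.00 | 60.00 | 864000.00 | 864000.00
hole | -840.00 | 39.50 | 55.00 | -33180.00 | -46200.00
Σ | 13560.00 |  |  | 830820.00 | 817800.00
X̄ = 830820.00 / 13560.00 = 61.27 cm
Ȳ = 817800.00 / 13560.00 = 60.31 cm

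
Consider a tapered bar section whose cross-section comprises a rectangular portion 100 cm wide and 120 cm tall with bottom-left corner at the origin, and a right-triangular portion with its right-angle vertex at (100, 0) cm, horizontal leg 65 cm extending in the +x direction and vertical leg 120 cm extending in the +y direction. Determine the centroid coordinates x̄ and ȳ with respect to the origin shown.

rectangular portion: A = 100 × 120 = 12000.00, centroid at (50.00, 60.00).
triangular portion: A = ½·65·120 = 3900.00, centroid at (121.67, 40.00).
ΣA = 15900.00 cm²
ΣAx̄ = (12000.00)(50.00) + (3900.00)(121.67) = 1074500.00 cm³
ΣAȳ = (12000.00)(60.00) + (3900.00)(40.00) = 876000.00 cm³
x̄ = 1074500.00 / 15900.00 = 67.58 cm
ȳ = 876000.00 / 15900.00 = 55.09 cm

x̄ = 67.58 cm, ȳ = 55.09 cm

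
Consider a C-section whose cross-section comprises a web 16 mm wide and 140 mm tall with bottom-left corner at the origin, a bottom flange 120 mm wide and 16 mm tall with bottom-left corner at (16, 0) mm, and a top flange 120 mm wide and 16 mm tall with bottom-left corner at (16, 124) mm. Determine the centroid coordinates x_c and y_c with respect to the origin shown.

x_c = 50.95 mm, y_c = 70.00 mm

Part | A | x̄ᵢ | ȳᵢ | A·x̄ᵢ | A·ȳᵢ
web | 2240.00 | 8.00 | 70.00 | 17920.00 | 156800.00
bottom flange | 1920.00 | 76.00 | 8.00 | 145920.00 | 15360.00
top flange | 1920.00 | 76.00 | 132.00 | 145920.00 | 253440.00
Σ | 6080.00 |  |  | 309760.00 | 425600.00
x_c = 309760.00 / 6080.00 = 50.95 mm
y_c = 425600.00 / 6080.00 = 70.00 mm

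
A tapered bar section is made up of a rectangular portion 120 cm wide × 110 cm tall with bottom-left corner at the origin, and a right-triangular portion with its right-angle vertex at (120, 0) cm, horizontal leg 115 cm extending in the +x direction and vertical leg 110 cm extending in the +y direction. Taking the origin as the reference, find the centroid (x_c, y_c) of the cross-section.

Part | A | x̄ᵢ | ȳᵢ | A·x̄ᵢ | A·ȳᵢ
rectangular portion | 13200.00 | 60.00 | 55.00 | 792000.00 | 726000.00
triangular portion | 6325.00 | 158.33 | 36.67 | 1001458.33 | 231916.67
Σ | 19525.00 |  |  | 1793458.33 | 957916.67
x_c = 1793458.33 / 19525.00 = 91.85 cm
y_c = 957916.67 / 19525.00 = 49.06 cm

x_c = 91.85 cm, y_c = 49.06 cm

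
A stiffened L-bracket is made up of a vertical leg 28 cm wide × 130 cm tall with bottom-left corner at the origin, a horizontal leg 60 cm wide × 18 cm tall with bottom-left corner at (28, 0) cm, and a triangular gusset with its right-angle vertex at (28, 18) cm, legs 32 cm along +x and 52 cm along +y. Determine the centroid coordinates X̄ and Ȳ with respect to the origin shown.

X̄ = 26.26 cm, Ȳ = 49.66 cm

vertical leg: A = 28 × 130 = 3640.00, centroid at (14.00, 65.00).
horizontal leg: A = 60 × 18 = 1080.00, centroid at (58.00, 9.00).
gusset: A = ½·32·52 = 832.00, centroid at (38.67, 35.33).
ΣA = 5552.00 cm²
ΣAX̄ = (3640.00)(14.00) + (1080.00)(58.00) + (832.00)(38.67) = 145770.67 cm³
ΣAȲ = (3640.00)(65.00) + (1080.00)(9.00) + (832.00)(35.33) = 275717.33 cm³
X̄ = 145770.67 / 5552.00 = 26.26 cm
Ȳ = 275717.33 / 5552.00 = 49.66 cm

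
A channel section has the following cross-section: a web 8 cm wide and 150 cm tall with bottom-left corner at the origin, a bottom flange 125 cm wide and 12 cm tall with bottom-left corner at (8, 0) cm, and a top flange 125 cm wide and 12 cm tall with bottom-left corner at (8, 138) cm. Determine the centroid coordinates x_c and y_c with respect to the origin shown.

x_c = 51.50 cm, y_c = 75.00 cm

Part | A | x̄ᵢ | ȳᵢ | A·x̄ᵢ | A·ȳᵢ
web | 1200.00 | 4.00 | 75.00 | 4800.00 | 90000.00
bottom flange | 1500.00 | 70.50 | 6.00 | 105750.00 | 9000.00
top flange | 1500.00 | 70.50 | 144.00 | 105750.00 | 216000.00
Σ | 4200.00 |  |  | 216300.00 | 315000.00
x_c = 216300.00 / 4200.00 = 51.50 cm
y_c = 315000.00 / 4200.00 = 75.00 cm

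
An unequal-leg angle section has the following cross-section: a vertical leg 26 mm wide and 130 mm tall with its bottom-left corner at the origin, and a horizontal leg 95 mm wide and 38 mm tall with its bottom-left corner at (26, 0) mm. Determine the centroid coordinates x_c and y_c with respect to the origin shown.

x_c = 44.25 mm, y_c = 41.24 mm

vertical leg: A = 26 × 130 = 3380.00, centroid at (13.00, 65.00).
horizontal leg: A = 95 × 38 = 3610.00, centroid at (73.50, 19.00).
ΣA = 6990.00 mm², ΣAx_c = 309275.00 mm³, ΣAy_c = 288290.00 mm³.
x_c = 309275.00/6990.00 = 44.25 mm; y_c = 288290.00/6990.00 = 41.24 mm.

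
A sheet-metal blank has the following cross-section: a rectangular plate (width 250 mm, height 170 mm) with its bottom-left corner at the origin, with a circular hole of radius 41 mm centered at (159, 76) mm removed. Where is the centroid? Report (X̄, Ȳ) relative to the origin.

X̄ = 120.18 mm, Ȳ = 86.28 mm

plate: A = 250 × 170 = 42500.00, centroid at (125.00, 85.00).
hole: A = −π·41² = -5281.02, centroid at (159.00, 76.00).
ΣA = 37218.98 mm²
ΣAX̄ = (42500.00)(125.00) + (-5281.02)(159.00) = 4472818.26 mm³
ΣAȲ = (42500.00)(85.00) + (-5281.02)(76.00) = 3211142.69 mm³
X̄ = 4472818.26 / 37218.98 = 120.18 mm
Ȳ = 3211142.69 / 37218.98 = 86.28 mm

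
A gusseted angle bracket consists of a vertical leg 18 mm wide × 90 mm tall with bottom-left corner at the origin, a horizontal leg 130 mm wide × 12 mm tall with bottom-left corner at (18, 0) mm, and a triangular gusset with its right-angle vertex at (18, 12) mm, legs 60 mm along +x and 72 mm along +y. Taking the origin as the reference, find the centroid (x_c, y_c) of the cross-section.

vertical leg: A = 18 × 90 = 1620.00, centroid at (9.00, 45.00).
horizontal leg: A = 130 × 12 = 1560.00, centroid at (83.00, 6.00).
gusset: A = ½·60·72 = 2160.00, centroid at (38.00, 36.00).
ΣA = 5340.00 mm², ΣAx_c = 226140.00 mm³, ΣAy_c = 160020.00 mm³.
x_c = 226140.00/5340.00 = 42.35 mm; y_c = 160020.00/5340.00 = 29.97 mm.

x_c = 42.35 mm, y_c = 29.97 mm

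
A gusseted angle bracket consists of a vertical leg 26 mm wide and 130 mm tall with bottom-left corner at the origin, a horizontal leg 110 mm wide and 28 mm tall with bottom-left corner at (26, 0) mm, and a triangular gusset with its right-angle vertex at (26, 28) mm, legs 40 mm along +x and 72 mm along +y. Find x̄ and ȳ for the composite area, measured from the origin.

x̄ = 44.31 mm, ȳ = 42.75 mm

Part | A | x̄ᵢ | ȳᵢ | A·x̄ᵢ | A·ȳᵢ
vertical leg | 3380.00 | 13.00 | 65.00 | 43940.00 | 219700.00
horizontal leg | 3080.00 | 81.00 | 14.00 | 249480.00 | 43120.00
gusset | 1440.00 | 39.33 | 52.00 | 56640.00 | 74880.00
Σ | 7900.00 |  |  | 350060.00 | 337700.00
x̄ = 350060.00 / 7900.00 = 44.31 mm
ȳ = 337700.00 / 7900.00 = 42.75 mm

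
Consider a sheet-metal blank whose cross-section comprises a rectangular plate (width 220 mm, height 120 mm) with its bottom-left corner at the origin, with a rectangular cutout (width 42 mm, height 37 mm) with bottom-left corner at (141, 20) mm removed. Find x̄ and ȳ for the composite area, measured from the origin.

x̄ = 106.75 mm, ȳ = 61.34 mm

Part | A | x̄ᵢ | ȳᵢ | A·x̄ᵢ | A·ȳᵢ
plate | 26400.00 | 110.00 | 60.00 | 2904000.00 | 1584000.00
hole | -1554.00 | 162.00 | 38.50 | -251748.00 | -59829.00
Σ | 24846.00 |  |  | 2652252.00 | 1524171.00
x̄ = 2652252.00 / 24846.00 = 106.75 mm
ȳ = 1524171.00 / 24846.00 = 61.34 mm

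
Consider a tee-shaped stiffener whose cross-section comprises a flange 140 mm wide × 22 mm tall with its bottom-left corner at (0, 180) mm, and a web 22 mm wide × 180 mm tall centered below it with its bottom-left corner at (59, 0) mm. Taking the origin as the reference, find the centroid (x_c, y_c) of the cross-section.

x_c = 70.00 mm, y_c = 134.19 mm

web: A = 22 × 180 = 3960.00, centroid at (70.00, 90.00).
flange: A = 140 × 22 = 3080.00, centroid at (70.00, 191.00).
ΣA = 7040.00 mm², ΣAx_c = 492800.00 mm³, ΣAy_c = 944680.00 mm³.
x_c = 492800.00/7040.00 = 70.00 mm; y_c = 944680.00/7040.00 = 134.19 mm.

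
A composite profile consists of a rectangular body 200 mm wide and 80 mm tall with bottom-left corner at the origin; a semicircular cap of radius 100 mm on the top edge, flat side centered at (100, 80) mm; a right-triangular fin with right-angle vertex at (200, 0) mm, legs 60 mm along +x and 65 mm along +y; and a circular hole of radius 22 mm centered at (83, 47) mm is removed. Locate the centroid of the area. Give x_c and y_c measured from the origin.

x_c = 108.09 mm, y_c = 78.85 mm

rectangular body: A = 200 × 80 = 16000.00, centroid at (100.00, 40.00).
semicircular top: A = ½π·100² = 15707.96, centroid at (100.00, 122.44).
triangular fin: A = ½·60·65 = 1950.00, centroid at (220.00, 21.67).
hole: A = −π·22² = -1520.53, centroid at (83.00, 47.00).
ΣA = 32137.43 mm², ΣAx_c = 3473592.27 mm³, ΣAy_c = 2534088.78 mm³.
x_c = 3473592.27/32137.43 = 108.09 mm; y_c = 2534088.78/32137.43 = 78.85 mm.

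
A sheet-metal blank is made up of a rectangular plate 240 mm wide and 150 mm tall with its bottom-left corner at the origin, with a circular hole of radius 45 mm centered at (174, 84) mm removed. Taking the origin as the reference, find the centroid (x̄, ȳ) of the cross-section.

plate: A = 240 × 150 = 36000.00, centroid at (120.00, 75.00).
hole: A = −π·45² = -6361.73, centroid at (174.00, 84.00).
ΣA = 29638.27 mm²
ΣAx̄ = (36000.00)(120.00) + (-6361.73)(174.00) = 3213059.83 mm³
ΣAȳ = (36000.00)(75.00) + (-6361.73)(84.00) = 2165615.09 mm³
x̄ = 3213059.83 / 29638.27 = 108.41 mm
ȳ = 2165615.09 / 29638.27 = 73.07 mm

x̄ = 108.41 mm, ȳ = 73.07 mm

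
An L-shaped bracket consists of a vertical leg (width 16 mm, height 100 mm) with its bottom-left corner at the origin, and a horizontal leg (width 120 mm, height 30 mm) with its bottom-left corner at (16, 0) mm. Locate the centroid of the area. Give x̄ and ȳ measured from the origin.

x̄ = 55.08 mm, ȳ = 25.77 mm

vertical leg: A = 16 × 100 = 1600.00, centroid at (8.00, 50.00).
horizontal leg: A = 120 × 30 = 3600.00, centroid at (76.00, 15.00).
ΣA = 5200.00 mm², ΣAx̄ = 286400.00 mm³, ΣAȳ = 134000.00 mm³.
x̄ = 286400.00/5200.00 = 55.08 mm; ȳ = 134000.00/5200.00 = 25.77 mm.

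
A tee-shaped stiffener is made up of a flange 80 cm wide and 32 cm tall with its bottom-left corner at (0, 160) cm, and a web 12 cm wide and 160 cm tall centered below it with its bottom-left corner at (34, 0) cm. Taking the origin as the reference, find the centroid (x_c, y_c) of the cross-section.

x_c = 40.00 cm, y_c = 134.86 cm

web: A = 12 × 160 = 1920.00, centroid at (40.00, 80.00).
flange: A = 80 × 32 = 2560.00, centroid at (40.00, 176.00).
ΣA = 4480.00 cm², ΣAx_c = 179200.00 cm³, ΣAy_c = 604160.00 cm³.
x_c = 179200.00/4480.00 = 40.00 cm; y_c = 604160.00/4480.00 = 134.86 cm.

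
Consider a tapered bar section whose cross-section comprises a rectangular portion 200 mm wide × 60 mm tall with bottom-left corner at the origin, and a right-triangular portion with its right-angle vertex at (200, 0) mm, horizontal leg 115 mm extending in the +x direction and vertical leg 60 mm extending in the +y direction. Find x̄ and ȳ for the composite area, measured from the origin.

x̄ = 130.89 mm, ȳ = 27.77 mm

rectangular portion: A = 200 × 60 = 12000.00, centroid at (100.00, 30.00).
triangular portion: A = ½·115·60 = 3450.00, centroid at (238.33, 20.00).
ΣA = 15450.00 mm²
ΣAx̄ = (12000.00)(100.00) + (3450.00)(238.33) = 2022250.00 mm³
ΣAȳ = (12000.00)(30.00) + (3450.00)(20.00) = 429000.00 mm³
x̄ = 2022250.00 / 15450.00 = 130.89 mm
ȳ = 429000.00 / 15450.00 = 27.77 mm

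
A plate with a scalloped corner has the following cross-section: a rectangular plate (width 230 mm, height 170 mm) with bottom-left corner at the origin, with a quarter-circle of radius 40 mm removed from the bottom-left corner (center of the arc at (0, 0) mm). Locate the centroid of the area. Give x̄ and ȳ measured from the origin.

x̄ = 118.25 mm, ȳ = 87.26 mm

plate: A = 230 × 170 = 39100.00, centroid at (115.00, 85.00).
removed quarter-circle: A = −¼π·40² = -1256.64, centroid at (16.98, 16.98).
ΣA = 37843.36 mm²
ΣAx̄ = (39100.00)(115.00) + (-1256.64)(16.98) = 4475166.67 mm³
ΣAȳ = (39100.00)(85.00) + (-1256.64)(16.98) = 3302166.67 mm³
x̄ = 4475166.67 / 37843.36 = 118.25 mm
ȳ = 3302166.67 / 37843.36 = 87.26 mm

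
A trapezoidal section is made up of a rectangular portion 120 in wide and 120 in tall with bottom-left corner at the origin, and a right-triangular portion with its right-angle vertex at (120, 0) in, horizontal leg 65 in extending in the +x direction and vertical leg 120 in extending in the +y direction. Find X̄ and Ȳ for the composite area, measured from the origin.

X̄ = 77.40 in, Ȳ = 55.74 in

rectangular portion: A = 120 × 120 = 14400.00, centroid at (60.00, 60.00).
triangular portion: A = ½·65·120 = 3900.00, centroid at (141.67, 40.00).
ΣA = 18300.00 in², ΣAX̄ = 1416500.00 in³, ΣAȲ = 1020000.00 in³.
X̄ = 1416500.00/18300.00 = 77.40 in; Ȳ = 1020000.00/18300.00 = 55.74 in.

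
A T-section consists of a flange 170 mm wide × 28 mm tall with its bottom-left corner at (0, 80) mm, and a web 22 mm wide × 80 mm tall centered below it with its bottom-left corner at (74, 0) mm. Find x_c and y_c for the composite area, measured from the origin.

x_c = 85.00 mm, y_c = 79.42 mm

Part | A | x̄ᵢ | ȳᵢ | A·x̄ᵢ | A·ȳᵢ
web | 1760.00 | 85.00 | 40.00 | 149600.00 | 70400.00
flange | 4760.00 | 85.00 | 94.00 | 404600.00 | 447440.00
Σ | 6520.00 |  |  | 554200.00 | 517840.00
x_c = 554200.00 / 6520.00 = 85.00 mm
y_c = 517840.00 / 6520.00 = 79.42 mm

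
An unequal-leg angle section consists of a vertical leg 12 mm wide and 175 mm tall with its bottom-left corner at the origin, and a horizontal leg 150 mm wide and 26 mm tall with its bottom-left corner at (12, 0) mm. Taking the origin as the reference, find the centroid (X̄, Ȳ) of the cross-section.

X̄ = 58.65 mm, Ȳ = 39.08 mm

vertical leg: A = 12 × 175 = 2100.00, centroid at (6.00, 87.50).
horizontal leg: A = 150 × 26 = 3900.00, centroid at (87.00, 13.00).
ΣA = 6000.00 mm², ΣAX̄ = 351900.00 mm³, ΣAȲ = 234450.00 mm³.
X̄ = 351900.00/6000.00 = 58.65 mm; Ȳ = 234450.00/6000.00 = 39.08 mm.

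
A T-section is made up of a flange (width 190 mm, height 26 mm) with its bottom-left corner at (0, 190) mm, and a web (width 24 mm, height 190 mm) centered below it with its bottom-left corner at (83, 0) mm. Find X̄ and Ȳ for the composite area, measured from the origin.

X̄ = 95.00 mm, Ȳ = 151.16 mm

web: A = 24 × 190 = 4560.00, centroid at (95.00, 95.00).
flange: A = 190 × 26 = 4940.00, centroid at (95.00, 203.00).
ΣA = 9500.00 mm²
ΣAX̄ = (4560.00)(95.00) + (4940.00)(95.00) = 902500.00 mm³
ΣAȲ = (4560.00)(95.00) + (4940.00)(203.00) = 1436020.00 mm³
X̄ = 902500.00 / 9500.00 = 95.00 mm
Ȳ = 1436020.00 / 9500.00 = 151.16 mm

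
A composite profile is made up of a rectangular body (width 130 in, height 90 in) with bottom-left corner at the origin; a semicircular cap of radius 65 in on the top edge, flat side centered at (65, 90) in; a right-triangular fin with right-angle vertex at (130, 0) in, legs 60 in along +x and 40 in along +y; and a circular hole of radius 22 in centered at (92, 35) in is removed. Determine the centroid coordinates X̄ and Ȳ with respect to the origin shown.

rectangular body: A = 130 × 90 = 11700.00, centroid at (65.00, 45.00).
semicircular top: A = ½π·65² = 6636.61, centroid at (65.00, 117.59).
triangular fin: A = ½·60·40 = 1200.00, centroid at (150.00, 13.33).
hole: A = −π·22² = -1520.53, centroid at (92.00, 35.00).
ΣA = 18016.08 in²
ΣAX̄ = (11700.00)(65.00) + (6636.61)(65.00) + (1200.00)(150.00) + (-1520.53)(92.00) = 1231991.10 in³
ΣAȲ = (11700.00)(45.00) + (6636.61)(117.59) + (1200.00)(13.33) + (-1520.53)(35.00) = 1269660.06 in³
X̄ = 1231991.10 / 18016.08 = 68.38 in
Ȳ = 1269660.06 / 18016.08 = 70.47 in

X̄ = 68.38 in, Ȳ = 70.47 in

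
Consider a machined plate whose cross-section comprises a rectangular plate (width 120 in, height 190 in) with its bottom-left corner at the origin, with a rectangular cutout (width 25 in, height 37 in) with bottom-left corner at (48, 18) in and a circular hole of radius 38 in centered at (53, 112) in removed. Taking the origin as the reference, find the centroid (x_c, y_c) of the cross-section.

Part | A | x̄ᵢ | ȳᵢ | A·x̄ᵢ | A·ȳᵢ
plate | 22800.00 | 60.00 | 95.00 | 1368000.00 | 2166000.00
hole 1 | -925.00 | 60.50 | 36.50 | -55962.50 | -33762.50
hole 2 | -4536.46 | 53.00 | 112.00 | -240432.37 | -508083.50
Σ | 17338.54 |  |  | 1071605.13 | 1624154.00
x_c = 1071605.13 / 17338.54 = 61.80 in
y_c = 1624154.00 / 17338.54 = 93.67 in

x_c = 61.80 in, y_c = 93.67 in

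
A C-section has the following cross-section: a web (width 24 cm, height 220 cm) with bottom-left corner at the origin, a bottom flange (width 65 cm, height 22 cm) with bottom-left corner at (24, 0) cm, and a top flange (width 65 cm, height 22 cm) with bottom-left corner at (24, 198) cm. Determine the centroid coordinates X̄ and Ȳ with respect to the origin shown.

Part | A | x̄ᵢ | ȳᵢ | A·x̄ᵢ | A·ȳᵢ
web | 5280.00 | 12.00 | 110.00 | 63360.00 | 580800.00
bottom flange | 1430.00 | 56.50 | 11.00 | 80795.00 | 15730.00
top flange | 1430.00 | 56.50 | 209.00 | 80795.00 | 298870.00
Σ | 8140.00 |  |  | 224950.00 | 895400.00
X̄ = 224950.00 / 8140.00 = 27.64 cm
Ȳ = 895400.00 / 8140.00 = 110.00 cm

X̄ = 27.64 cm, Ȳ = 110.00 cm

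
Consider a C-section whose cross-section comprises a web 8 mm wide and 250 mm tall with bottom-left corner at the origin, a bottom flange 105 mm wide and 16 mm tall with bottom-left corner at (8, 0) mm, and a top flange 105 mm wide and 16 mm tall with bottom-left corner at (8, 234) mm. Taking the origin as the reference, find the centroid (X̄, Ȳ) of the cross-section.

web: A = 8 × 250 = 2000.00, centroid at (4.00, 125.00).
bottom flange: A = 105 × 16 = 1680.00, centroid at (60.50, 8.00).
top flange: A = 105 × 16 = 1680.00, centroid at (60.50, 242.00).
ΣA = 5360.00 mm²
ΣAX̄ = (2000.00)(4.00) + (1680.00)(60.50) + (1680.00)(60.50) = 211280.00 mm³
ΣAȲ = (2000.00)(125.00) + (1680.00)(8.00) + (1680.00)(242.00) = 670000.00 mm³
X̄ = 211280.00 / 5360.00 = 39.42 mm
Ȳ = 670000.00 / 5360.00 = 125.00 mm

X̄ = 39.42 mm, Ȳ = 125.00 mm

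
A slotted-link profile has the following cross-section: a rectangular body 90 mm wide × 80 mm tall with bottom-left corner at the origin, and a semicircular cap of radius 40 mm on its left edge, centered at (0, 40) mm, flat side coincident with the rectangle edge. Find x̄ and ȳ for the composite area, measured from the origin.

x̄ = 28.96 mm, ȳ = 40.00 mm

rectangular body: A = 90 × 80 = 7200.00, centroid at (45.00, 40.00).
semicircular end: A = ½π·40² = 2513.27, centroid at (-16.98, 40.00).
ΣA = 9713.27 mm²
ΣAx̄ = (7200.00)(45.00) + (2513.27)(-16.98) = 281333.33 mm³
ΣAȳ = (7200.00)(40.00) + (2513.27)(40.00) = 388530.96 mm³
x̄ = 281333.33 / 9713.27 = 28.96 mm
ȳ = 388530.96 / 9713.27 = 40.00 mm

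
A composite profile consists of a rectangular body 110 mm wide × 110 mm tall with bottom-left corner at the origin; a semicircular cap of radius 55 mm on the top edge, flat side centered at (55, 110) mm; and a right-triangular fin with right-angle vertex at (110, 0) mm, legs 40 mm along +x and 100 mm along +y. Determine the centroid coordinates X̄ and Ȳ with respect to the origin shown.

Part | A | x̄ᵢ | ȳᵢ | A·x̄ᵢ | A·ȳᵢ
rectangular body | 12100.00 | 55.00 | 55.00 | 665500.00 | 665500.00
semicircular top | 4751.66 | 55.00 | 133.34 | 261341.24 | 633599.14
triangular fin | 2000.00 | 123.33 | 33.33 | 246666.67 | 66666.67
Σ | 18851.66 |  |  | 1173507.91 | 1365765.81
X̄ = 1173507.91 / 18851.66 = 62.25 mm
Ȳ = 1365765.81 / 18851.66 = 72.45 mm

X̄ = 62.25 mm, Ȳ = 72.45 mm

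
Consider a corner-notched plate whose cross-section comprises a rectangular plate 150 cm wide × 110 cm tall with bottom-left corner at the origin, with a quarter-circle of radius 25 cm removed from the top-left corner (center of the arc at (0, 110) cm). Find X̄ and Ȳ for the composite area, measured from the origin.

plate: A = 150 × 110 = 16500.00, centroid at (75.00, 55.00).
removed quarter-circle: A = −¼π·25² = -490.87, centroid at (10.61, 99.39).
ΣA = 16009.13 cm², ΣAX̄ = 1232291.67 cm³, ΣAȲ = 858712.21 cm³.
X̄ = 1232291.67/16009.13 = 76.97 cm; Ȳ = 858712.21/16009.13 = 53.64 cm.

X̄ = 76.97 cm, Ȳ = 53.64 cm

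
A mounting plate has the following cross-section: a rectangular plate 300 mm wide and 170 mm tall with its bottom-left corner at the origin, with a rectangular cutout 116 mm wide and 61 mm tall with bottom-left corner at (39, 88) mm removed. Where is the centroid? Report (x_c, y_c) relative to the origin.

x_c = 158.54 mm, y_c = 79.60 mm

Part | A | x̄ᵢ | ȳᵢ | A·x̄ᵢ | A·ȳᵢ
plate | 51000.00 | 150.00 | 85.00 | 7650000.00 | 4335000.00
hole | -7076.00 | 97.00 | 118.50 | -686372.00 | -838506.00
Σ | 43924.00 |  |  | 6963628.00 | 3496494.00
x_c = 6963628.00 / 43924.00 = 158.54 mm
y_c = 3496494.00 / 43924.00 = 79.60 mm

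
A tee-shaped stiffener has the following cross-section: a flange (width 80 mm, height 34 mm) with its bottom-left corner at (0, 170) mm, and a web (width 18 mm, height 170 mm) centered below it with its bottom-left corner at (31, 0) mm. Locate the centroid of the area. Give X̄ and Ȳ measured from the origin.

X̄ = 40.00 mm, Ȳ = 133.00 mm

web: A = 18 × 170 = 3060.00, centroid at (40.00, 85.00).
flange: A = 80 × 34 = 2720.00, centroid at (40.00, 187.00).
ΣA = 5780.00 mm², ΣAX̄ = 231200.00 mm³, ΣAȲ = 768740.00 mm³.
X̄ = 231200.00/5780.00 = 40.00 mm; Ȳ = 768740.00/5780.00 = 133.00 mm.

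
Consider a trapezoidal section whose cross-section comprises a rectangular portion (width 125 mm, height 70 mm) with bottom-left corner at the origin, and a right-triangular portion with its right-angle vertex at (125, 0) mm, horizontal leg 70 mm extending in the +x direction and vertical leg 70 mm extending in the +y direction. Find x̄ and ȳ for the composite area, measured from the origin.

rectangular portion: A = 125 × 70 = 8750.00, centroid at (62.50, 35.00).
triangular portion: A = ½·70·70 = 2450.00, centroid at (148.33, 23.33).
ΣA = 11200.00 mm², ΣAx̄ = 910291.67 mm³, ΣAȳ = 363416.67 mm³.
x̄ = 910291.67/11200.00 = 81.28 mm; ȳ = 363416.67/11200.00 = 32.45 mm.

x̄ = 81.28 mm, ȳ = 32.45 mm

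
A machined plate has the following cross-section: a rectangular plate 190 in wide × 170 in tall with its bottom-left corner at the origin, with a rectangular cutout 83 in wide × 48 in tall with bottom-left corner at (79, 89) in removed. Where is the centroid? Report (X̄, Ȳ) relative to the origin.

X̄ = 91.41 in, Ȳ = 81.06 in

plate: A = 190 × 170 = 32300.00, centroid at (95.00, 85.00).
hole: A = −(83 × 48) = -3984.00, centroid at (120.50, 113.00).
ΣA = 28316.00 in²
ΣAX̄ = (32300.00)(95.00) + (-3984.00)(120.50) = 2588428.00 in³
ΣAȲ = (32300.00)(85.00) + (-3984.00)(113.00) = 2295308.00 in³
X̄ = 2588428.00 / 28316.00 = 91.41 in
Ȳ = 2295308.00 / 28316.00 = 81.06 in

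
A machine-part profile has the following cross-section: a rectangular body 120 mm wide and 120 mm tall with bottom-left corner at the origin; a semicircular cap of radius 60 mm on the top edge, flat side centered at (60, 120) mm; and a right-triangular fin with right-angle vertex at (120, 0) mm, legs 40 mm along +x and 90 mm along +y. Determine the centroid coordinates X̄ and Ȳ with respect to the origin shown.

rectangular body: A = 120 × 120 = 14400.00, centroid at (60.00, 60.00).
semicircular top: A = ½π·60² = 5654.87, centroid at (60.00, 145.46).
triangular fin: A = ½·40·90 = 1800.00, centroid at (133.33, 30.00).
ΣA = 21854.87 mm²
ΣAX̄ = (14400.00)(60.00) + (5654.87)(60.00) + (1800.00)(133.33) = 1443292.01 mm³
ΣAȲ = (14400.00)(60.00) + (5654.87)(145.46) + (1800.00)(30.00) = 1740584.01 mm³
X̄ = 1443292.01 / 21854.87 = 66.04 mm
Ȳ = 1740584.01 / 21854.87 = 79.64 mm

X̄ = 66.04 mm, Ȳ = 79.64 mm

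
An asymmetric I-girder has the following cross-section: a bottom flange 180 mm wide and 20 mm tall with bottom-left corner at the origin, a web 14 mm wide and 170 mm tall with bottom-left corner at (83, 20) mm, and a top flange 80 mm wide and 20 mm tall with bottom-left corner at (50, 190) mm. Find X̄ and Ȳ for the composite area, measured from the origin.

Part | A | x̄ᵢ | ȳᵢ | A·x̄ᵢ | A·ȳᵢ
bottom flange | 3600.00 | 90.00 | 10.00 | 324000.00 | 36000.00
web | 2380.00 | 90.00 | 105.00 | 214200.00 | 249900.00
top flange | 1600.00 | 90.00 | 200.00 | 144000.00 | 320000.00
Σ | 7580.00 |  |  | 682200.00 | 605900.00
X̄ = 682200.00 / 7580.00 = 90.00 mm
Ȳ = 605900.00 / 7580.00 = 79.93 mm

X̄ = 90.00 mm, Ȳ = 79.93 mm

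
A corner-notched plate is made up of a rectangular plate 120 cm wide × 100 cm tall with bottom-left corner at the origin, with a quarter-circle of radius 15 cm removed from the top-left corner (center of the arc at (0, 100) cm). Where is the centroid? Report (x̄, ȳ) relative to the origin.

x̄ = 60.80 cm, ȳ = 49.35 cm

plate: A = 120 × 100 = 12000.00, centroid at (60.00, 50.00).
removed quarter-circle: A = −¼π·15² = -176.71, centroid at (6.37, 93.63).
ΣA = 11823.29 cm²
ΣAx̄ = (12000.00)(60.00) + (-176.71)(6.37) = 718875.00 cm³
ΣAȳ = (12000.00)(50.00) + (-176.71)(93.63) = 583453.54 cm³
x̄ = 718875.00 / 11823.29 = 60.80 cm
ȳ = 583453.54 / 11823.29 = 49.35 cm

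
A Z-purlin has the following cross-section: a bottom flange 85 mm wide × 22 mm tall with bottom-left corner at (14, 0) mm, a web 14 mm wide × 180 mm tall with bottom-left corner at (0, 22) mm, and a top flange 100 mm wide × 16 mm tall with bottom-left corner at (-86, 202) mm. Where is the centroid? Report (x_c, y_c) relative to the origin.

Part | A | x̄ᵢ | ȳᵢ | A·x̄ᵢ | A·ȳᵢ
bottom flange | 1870.00 | 56.50 | 11.00 | 105655.00 | 20570.00
web | 2520.00 | 7.00 | 112.00 | 17640.00 | 282240.00
top flange | 1600.00 | -36.00 | 210.00 | -57600.00 | 336000.00
Σ | 5990.00 |  |  | 65695.00 | 638810.00
x_c = 65695.00 / 5990.00 = 10.97 mm
y_c = 638810.00 / 5990.00 = 106.65 mm

x_c = 10.97 mm, y_c = 106.65 mm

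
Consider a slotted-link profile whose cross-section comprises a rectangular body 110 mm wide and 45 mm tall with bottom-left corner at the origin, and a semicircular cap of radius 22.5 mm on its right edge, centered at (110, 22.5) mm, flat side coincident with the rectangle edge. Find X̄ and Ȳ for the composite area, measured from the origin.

X̄ = 63.93 mm, Ȳ = 22.50 mm

rectangular body: A = 110 × 45 = 4950.00, centroid at (55.00, 22.50).
semicircular end: A = ½π·22.5² = 795.22, centroid at (119.55, 22.50).
ΣA = 5745.22 mm²
ΣAX̄ = (4950.00)(55.00) + (795.22)(119.55) = 367317.47 mm³
ΣAȲ = (4950.00)(22.50) + (795.22)(22.50) = 129267.35 mm³
X̄ = 367317.47 / 5745.22 = 63.93 mm
Ȳ = 129267.35 / 5745.22 = 22.50 mm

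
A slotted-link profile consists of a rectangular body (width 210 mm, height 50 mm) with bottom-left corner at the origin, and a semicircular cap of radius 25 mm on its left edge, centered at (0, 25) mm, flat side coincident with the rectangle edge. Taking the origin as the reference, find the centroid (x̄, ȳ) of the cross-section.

rectangular body: A = 210 × 50 = 10500.00, centroid at (105.00, 25.00).
semicircular end: A = ½π·25² = 981.75, centroid at (-10.61, 25.00).
ΣA = 11481.75 mm², ΣAx̄ = 1092083.33 mm³, ΣAȳ = 287043.69 mm³.
x̄ = 1092083.33/11481.75 = 95.11 mm; ȳ = 287043.69/11481.75 = 25.00 mm.

x̄ = 95.11 mm, ȳ = 25.00 mm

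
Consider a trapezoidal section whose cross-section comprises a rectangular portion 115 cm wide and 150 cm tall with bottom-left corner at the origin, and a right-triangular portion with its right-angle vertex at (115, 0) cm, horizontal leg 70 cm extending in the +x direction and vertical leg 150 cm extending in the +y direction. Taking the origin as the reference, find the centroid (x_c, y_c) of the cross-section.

rectangular portion: A = 115 × 150 = 17250.00, centroid at (57.50, 75.00).
triangular portion: A = ½·70·150 = 5250.00, centroid at (138.33, 50.00).
ΣA = 22500.00 cm², ΣAx_c = 1718125.00 cm³, ΣAy_c = 1556250.00 cm³.
x_c = 1718125.00/22500.00 = 76.36 cm; y_c = 1556250.00/22500.00 = 69.17 cm.

x_c = 76.36 cm, y_c = 69.17 cm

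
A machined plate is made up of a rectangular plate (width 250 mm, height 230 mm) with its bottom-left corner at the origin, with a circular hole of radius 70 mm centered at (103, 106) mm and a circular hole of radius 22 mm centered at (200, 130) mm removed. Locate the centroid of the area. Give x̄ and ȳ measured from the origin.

plate: A = 250 × 230 = 57500.00, centroid at (125.00, 115.00).
hole 1: A = −π·70² = -15393.80, centroid at (103.00, 106.00).
hole 2: A = −π·22² = -1520.53, centroid at (200.00, 130.00).
ΣA = 40585.67 mm²
ΣAx̄ = (57500.00)(125.00) + (-15393.80)(103.00) + (-1520.53)(200.00) = 5297832.02 mm³
ΣAȳ = (57500.00)(115.00) + (-15393.80)(106.00) + (-1520.53)(130.00) = 4783087.77 mm³
x̄ = 5297832.02 / 40585.67 = 130.53 mm
ȳ = 4783087.77 / 40585.67 = 117.85 mm

x̄ = 130.53 mm, ȳ = 117.85 mm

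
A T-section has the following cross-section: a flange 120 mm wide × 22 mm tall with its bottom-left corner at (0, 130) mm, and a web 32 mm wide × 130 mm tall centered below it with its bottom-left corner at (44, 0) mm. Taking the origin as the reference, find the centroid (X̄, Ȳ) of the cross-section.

web: A = 32 × 130 = 4160.00, centroid at (60.00, 65.00).
flange: A = 120 × 22 = 2640.00, centroid at (60.00, 141.00).
ΣA = 6800.00 mm², ΣAX̄ = 408000.00 mm³, ΣAȲ = 642640.00 mm³.
X̄ = 408000.00/6800.00 = 60.00 mm; Ȳ = 642640.00/6800.00 = 94.51 mm.

X̄ = 60.00 mm, Ȳ = 94.51 mm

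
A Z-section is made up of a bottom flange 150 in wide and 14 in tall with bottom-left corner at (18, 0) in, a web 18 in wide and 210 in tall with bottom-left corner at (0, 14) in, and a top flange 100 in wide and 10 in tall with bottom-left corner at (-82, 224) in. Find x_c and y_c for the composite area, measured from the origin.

bottom flange: A = 150 × 14 = 2100.00, centroid at (93.00, 7.00).
web: A = 18 × 210 = 3780.00, centroid at (9.00, 119.00).
top flange: A = 100 × 10 = 1000.00, centroid at (-32.00, 229.00).
ΣA = 6880.00 in²
ΣAx_c = (2100.00)(93.00) + (3780.00)(9.00) + (1000.00)(-32.00) = 197320.00 in³
ΣAy_c = (2100.00)(7.00) + (3780.00)(119.00) + (1000.00)(229.00) = 693520.00 in³
x_c = 197320.00 / 6880.00 = 28.68 in
y_c = 693520.00 / 6880.00 = 100.80 in

x_c = 28.68 in, y_c = 100.80 in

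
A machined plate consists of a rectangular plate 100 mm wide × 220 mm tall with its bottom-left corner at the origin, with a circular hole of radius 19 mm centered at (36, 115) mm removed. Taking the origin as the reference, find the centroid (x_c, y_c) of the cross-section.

plate: A = 100 × 220 = 22000.00, centroid at (50.00, 110.00).
hole: A = −π·19² = -1134.11, centroid at (36.00, 115.00).
ΣA = 20865.89 mm²
ΣAx_c = (22000.00)(50.00) + (-1134.11)(36.00) = 1059171.86 mm³
ΣAy_c = (22000.00)(110.00) + (-1134.11)(115.00) = 2289576.78 mm³
x_c = 1059171.86 / 20865.89 = 50.76 mm
y_c = 2289576.78 / 20865.89 = 109.73 mm

x_c = 50.76 mm, y_c = 109.73 mm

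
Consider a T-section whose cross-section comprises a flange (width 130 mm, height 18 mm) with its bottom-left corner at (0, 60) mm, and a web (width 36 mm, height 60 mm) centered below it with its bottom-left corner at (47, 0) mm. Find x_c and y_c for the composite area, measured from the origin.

x_c = 65.00 mm, y_c = 50.28 mm

web: A = 36 × 60 = 2160.00, centroid at (65.00, 30.00).
flange: A = 130 × 18 = 2340.00, centroid at (65.00, 69.00).
ΣA = 4500.00 mm²
ΣAx_c = (2160.00)(65.00) + (2340.00)(65.00) = 292500.00 mm³
ΣAy_c = (2160.00)(30.00) + (2340.00)(69.00) = 226260.00 mm³
x_c = 292500.00 / 4500.00 = 65.00 mm
y_c = 226260.00 / 4500.00 = 50.28 mm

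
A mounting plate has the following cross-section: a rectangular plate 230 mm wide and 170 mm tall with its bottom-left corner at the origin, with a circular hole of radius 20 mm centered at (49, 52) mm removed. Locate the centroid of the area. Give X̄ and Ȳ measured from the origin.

Part | A | x̄ᵢ | ȳᵢ | A·x̄ᵢ | A·ȳᵢ
plate | 39100.00 | 115.00 | 85.00 | 4496500.00 | 3323500.00
hole | -1256.64 | 49.00 | 52.00 | -61575.22 | -65345.13
Σ | 37843.36 |  |  | 4434924.78 | 3258154.87
X̄ = 4434924.78 / 37843.36 = 117.19 mm
Ȳ = 3258154.87 / 37843.36 = 86.10 mm

X̄ = 117.19 mm, Ȳ = 86.10 mm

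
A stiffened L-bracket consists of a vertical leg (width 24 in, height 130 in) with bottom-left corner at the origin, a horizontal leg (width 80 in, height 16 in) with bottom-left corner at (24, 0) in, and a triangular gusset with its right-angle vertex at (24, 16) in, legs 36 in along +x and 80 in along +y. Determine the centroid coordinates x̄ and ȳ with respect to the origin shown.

vertical leg: A = 24 × 130 = 3120.00, centroid at (12.00, 65.00).
horizontal leg: A = 80 × 16 = 1280.00, centroid at (64.00, 8.00).
gusset: A = ½·36·80 = 1440.00, centroid at (36.00, 42.67).
ΣA = 5840.00 in²
ΣAx̄ = (3120.00)(12.00) + (1280.00)(64.00) + (1440.00)(36.00) = 171200.00 in³
ΣAȳ = (3120.00)(65.00) + (1280.00)(8.00) + (1440.00)(42.67) = 274480.00 in³
x̄ = 171200.00 / 5840.00 = 29.32 in
ȳ = 274480.00 / 5840.00 = 47.00 in

x̄ = 29.32 in, ȳ = 47.00 in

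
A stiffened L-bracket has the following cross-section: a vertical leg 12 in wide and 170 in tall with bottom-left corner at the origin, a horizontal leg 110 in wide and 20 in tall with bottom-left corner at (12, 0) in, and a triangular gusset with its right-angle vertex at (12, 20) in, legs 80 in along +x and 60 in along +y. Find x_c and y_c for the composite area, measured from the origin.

vertical leg: A = 12 × 170 = 2040.00, centroid at (6.00, 85.00).
horizontal leg: A = 110 × 20 = 2200.00, centroid at (67.00, 10.00).
gusset: A = ½·80·60 = 2400.00, centroid at (38.67, 40.00).
ΣA = 6640.00 in²
ΣAx_c = (2040.00)(6.00) + (2200.00)(67.00) + (2400.00)(38.67) = 252440.00 in³
ΣAy_c = (2040.00)(85.00) + (2200.00)(10.00) + (2400.00)(40.00) = 291400.00 in³
x_c = 252440.00 / 6640.00 = 38.02 in
y_c = 291400.00 / 6640.00 = 43.89 in

x_c = 38.02 in, y_c = 43.89 in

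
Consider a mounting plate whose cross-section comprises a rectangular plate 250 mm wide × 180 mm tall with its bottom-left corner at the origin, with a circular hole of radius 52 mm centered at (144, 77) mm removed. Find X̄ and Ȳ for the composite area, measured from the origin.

X̄ = 120.58 mm, Ȳ = 93.03 mm

plate: A = 250 × 180 = 45000.00, centroid at (125.00, 90.00).
hole: A = −π·52² = -8494.87, centroid at (144.00, 77.00).
ΣA = 36505.13 mm²
ΣAX̄ = (45000.00)(125.00) + (-8494.87)(144.00) = 4401739.22 mm³
ΣAȲ = (45000.00)(90.00) + (-8494.87)(77.00) = 3395895.28 mm³
X̄ = 4401739.22 / 36505.13 = 120.58 mm
Ȳ = 3395895.28 / 36505.13 = 93.03 mm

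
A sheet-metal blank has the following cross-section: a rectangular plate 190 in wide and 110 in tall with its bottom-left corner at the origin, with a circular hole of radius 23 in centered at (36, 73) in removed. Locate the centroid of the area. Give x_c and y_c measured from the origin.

x_c = 100.10 in, y_c = 53.45 in

plate: A = 190 × 110 = 20900.00, centroid at (95.00, 55.00).
hole: A = −π·23² = -1661.90, centroid at (36.00, 73.00).
ΣA = 19238.10 in², ΣAx_c = 1925671.51 in³, ΣAy_c = 1028181.12 in³.
x_c = 1925671.51/19238.10 = 100.10 in; y_c = 1028181.12/19238.10 = 53.45 in.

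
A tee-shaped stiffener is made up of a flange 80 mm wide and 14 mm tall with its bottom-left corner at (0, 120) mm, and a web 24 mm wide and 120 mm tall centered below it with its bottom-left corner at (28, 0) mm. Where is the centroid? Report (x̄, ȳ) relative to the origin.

x̄ = 40.00 mm, ȳ = 78.76 mm

web: A = 24 × 120 = 2880.00, centroid at (40.00, 60.00).
flange: A = 80 × 14 = 1120.00, centroid at (40.00, 127.00).
ΣA = 4000.00 mm², ΣAx̄ = 160000.00 mm³, ΣAȳ = 315040.00 mm³.
x̄ = 160000.00/4000.00 = 40.00 mm; ȳ = 315040.00/4000.00 = 78.76 mm.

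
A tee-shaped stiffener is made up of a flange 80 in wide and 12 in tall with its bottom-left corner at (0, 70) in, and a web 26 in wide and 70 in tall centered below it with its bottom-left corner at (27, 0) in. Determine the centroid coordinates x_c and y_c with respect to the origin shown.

x_c = 40.00 in, y_c = 49.16 in

web: A = 26 × 70 = 1820.00, centroid at (40.00, 35.00).
flange: A = 80 × 12 = 960.00, centroid at (40.00, 76.00).
ΣA = 2780.00 in², ΣAx_c = 111200.00 in³, ΣAy_c = 136660.00 in³.
x_c = 111200.00/2780.00 = 40.00 in; y_c = 136660.00/2780.00 = 49.16 in.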